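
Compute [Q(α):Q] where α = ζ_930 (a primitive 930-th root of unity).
[Q(α):Q] = 240

The minimal polynomial of ζ_930 over Q is the 930-th cyclotomic polynomial Φ_930(x), which is irreducible over Q and has degree φ(930) = 240. Hence [Q(α):Q] = φ(930) = 240.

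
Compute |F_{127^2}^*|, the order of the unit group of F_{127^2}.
|F_{127^2}^*| = 16128

F_{127^2} has 127^2 = 16129 elements; its multiplicative group consists of all nonzero elements, so |F_{127^2}^*| = 16129 - 1 = 16128. (It is cyclic since any finite subgroup of the multiplicative group of a field is cyclic.)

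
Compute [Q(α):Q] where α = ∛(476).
[Q(α):Q] = 3

The minimal polynomial of α is x^3 - 476, irreducible over Q since 476 is not a perfect cube (so x^3 - 476 has no rational root). Hence [Q(α):Q] = deg(m_α) = 3.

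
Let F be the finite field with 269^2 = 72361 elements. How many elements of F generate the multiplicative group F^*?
There are φ(72360) = 19008 primitive elements

F_q^* is cyclic of order q - 1 = 72360. A cyclic group of order m has exactly φ(m) generators. Here m = 72360 = 2^3 · 3^3 · 5 · 67, so the number of primitive elements is φ(72360) = 19008.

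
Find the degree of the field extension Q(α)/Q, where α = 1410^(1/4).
[Q(α):Q] = 4

α is a root of x^4 - 1410. By Eisenstein's criterion at the prime p = 2 (which divides the constant term 1410 but p^2 = 4 does not, since 1410 is squarefree), x^4 - 1410 is irreducible over Q. Hence [Q(α):Q] = 4.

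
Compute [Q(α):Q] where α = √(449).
[Q(α):Q] = 2

[Q(α):Q] equals the degree of the minimal polynomial of α. Here α^2 = 449 and x^2 - 449 is irreducible (d = 449 is squarefree, ≠ 1, hence not a square), so deg(m_α) = 2. Thus [Q(α):Q] = 2.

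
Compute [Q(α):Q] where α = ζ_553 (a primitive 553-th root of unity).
[Q(α):Q] = 468

The minimal polynomial of ζ_553 over Q is the 553-th cyclotomic polynomial Φ_553(x), which is irreducible over Q and has degree φ(553) = 468. Hence [Q(α):Q] = φ(553) = 468.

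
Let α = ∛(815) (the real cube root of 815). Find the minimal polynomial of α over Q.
m_α(x) = x^3 - 815

α satisfies α^3 = 815, so x^3 - 815 annihilates α. By the rational root test, a rational root p/q (in lowest terms) of x^3 - 815 would satisfy p^3 = 815 q^3, forcing q = 1 and p^3 = 815; but 815 is not a perfect cube, contradiction. A monic cubic over Q with no rational root is irreducible (any nontrivial factorization would include a linear factor). Hence x^3 - 815 is the minimal polynomial of α, and in particular [Q(α):Q] = 3.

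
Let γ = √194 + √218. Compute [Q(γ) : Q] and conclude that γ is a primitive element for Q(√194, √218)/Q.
[Q(γ) : Q] = 4 (equivalently, Q(γ) = Q(√194, √218))

Obviously Q(γ) ⊆ Q(√194, √218), and [Q(√194, √218):Q] = 4 (since 194, 218 are distinct squarefree integers > 1 with 42292 not a perfect square). To show equality we compute the minimal polynomial of γ. From γ = √194 + √218: γ^2 = 194 + 2√(42292) + 218 = 412 + 2√(42292), so γ^2 - 412 = 2√(42292); squaring, (γ^2 - 412)^2 = 4·42292, i.e. γ^4 - 824γ^2 + 169744 - 169168 = 0, i.e. γ^4 - 824γ^2 + 576 = 0. So γ is a root of x^4 - 824x^2 + 576. This polynomial is irreducible over Q: it has no rational root (each ±√194 ± √218 is irrational), and any factorization into two quadratics over Q would force √(42292) ∈ Q (pairing opposite roots) or √194, √218 ∈ Q (other pairings), all impossible. Hence [Q(γ):Q] = 4 = [Q(√194, √218):Q], so Q(γ) = Q(√194, √218).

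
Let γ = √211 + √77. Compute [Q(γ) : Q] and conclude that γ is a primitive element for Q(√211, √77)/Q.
[Q(γ) : Q] = 4 (equivalently, Q(γ) = Q(√211, √77))

Obviously Q(γ) ⊆ Q(√211, √77), and [Q(√211, √77):Q] = 4 (since 211, 77 are distinct squarefree integers > 1 with 16247 not a perfect square). To show equality we compute the minimal polynomial of γ. From γ = √211 + √77: γ^2 = 211 + 2√(16247) + 77 = 288 + 2√(16247), so γ^2 - 288 = 2√(16247); squaring, (γ^2 - 288)^2 = 4·16247, i.e. γ^4 - 576γ^2 + 82944 - 64988 = 0, i.e. γ^4 - 576γ^2 + 17956 = 0. So γ is a root of x^4 - 576x^2 + 17956. This polynomial is irreducible over Q: it has no rational root (each ±√211 ± √77 is irrational), and any factorization into two quadratics over Q would force √(16247) ∈ Q (pairing opposite roots) or √211, √77 ∈ Q (other pairings), all impossible. Hence [Q(γ):Q] = 4 = [Q(√211, √77):Q], so Q(γ) = Q(√211, √77).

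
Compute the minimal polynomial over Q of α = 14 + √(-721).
m_α(x) = x^2 - 28x + 917

From α - 14 = √(-721), squaring gives (α - 14)^2 = -721, i.e. α^2 - 28α + 196 = -721, so α^2 - 28α + 917 = 0. The discriminant of x^2 - 28x + 917 is (-28)^2 - 4·(917) = 784 - 3668 = -2884, and 4·(-721) is not a perfect square in Q since -721 is squarefree and ≠ 1. Hence x^2 - 28x + 917 is irreducible over Q and is the minimal polynomial of α.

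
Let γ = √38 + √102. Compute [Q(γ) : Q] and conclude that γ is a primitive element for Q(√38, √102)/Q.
[Q(γ) : Q] = 4 (equivalently, Q(γ) = Q(√38, √102))

Obviously Q(γ) ⊆ Q(√38, √102), and [Q(√38, √102):Q] = 4 (since 38, 102 are distinct squarefree integers > 1 with 3876 not a perfect square). To show equality we compute the minimal polynomial of γ. From γ = √38 + √102: γ^2 = 38 + 2√(3876) + 102 = 140 + 2√(3876), so γ^2 - 140 = 2√(3876); squaring, (γ^2 - 140)^2 = 4·3876, i.e. γ^4 - 280γ^2 + 19600 - 15504 = 0, i.e. γ^4 - 280γ^2 + 4096 = 0. So γ is a root of x^4 - 280x^2 + 4096. This polynomial is irreducible over Q: it has no rational root (each ±√38 ± √102 is irrational), and any factorization into two quadratics over Q would force √(3876) ∈ Q (pairing opposite roots) or √38, √102 ∈ Q (other pairings), all impossible. Hence [Q(γ):Q] = 4 = [Q(√38, √102):Q], so Q(γ) = Q(√38, √102).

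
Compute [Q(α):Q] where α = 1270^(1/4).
[Q(α):Q] = 4

α is a root of x^4 - 1270. By Eisenstein's criterion at the prime p = 2 (which divides the constant term 1270 but p^2 = 4 does not, since 1270 is squarefree), x^4 - 1270 is irreducible over Q. Hence [Q(α):Q] = 4.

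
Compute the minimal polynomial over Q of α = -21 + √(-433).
m_α(x) = x^2 + 42x + 874

From α + 21 = √(-433), squaring gives (α + 21)^2 = -433, i.e. α^2 + 42α + 441 = -433, so α^2 + 42α + 874 = 0. The discriminant of x^2 + 42x + 874 is (42)^2 - 4·(874) = 1764 - 3496 = -1732, and 4·(-433) is not a perfect square in Q since -433 is squarefree and ≠ 1. Hence x^2 + 42x + 874 is irreducible over Q and is the minimal polynomial of α.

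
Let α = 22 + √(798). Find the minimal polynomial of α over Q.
m_α(x) = x^2 - 44x - 314

From α - 22 = √(798), squaring gives (α - 22)^2 = 798, i.e. α^2 - 44α + 484 = 798, so α^2 - 44α - 314 = 0. The discriminant of x^2 - 44x - 314 is (-44)^2 - 4·(-314) = 1936 + 1256 = 3192, and 4·(798) is not a perfect square in Q since 798 is squarefree and ≠ 1. Hence x^2 - 44x - 314 is irreducible over Q and is the minimal polynomial of α.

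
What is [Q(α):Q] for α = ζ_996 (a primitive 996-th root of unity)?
[Q(α):Q] = 328

The minimal polynomial of ζ_996 over Q is the 996-th cyclotomic polynomial Φ_996(x), which is irreducible over Q and has degree φ(996) = 328. Hence [Q(α):Q] = φ(996) = 328.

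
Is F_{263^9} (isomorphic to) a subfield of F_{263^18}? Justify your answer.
Yes: F_{263^9} is a subfield of F_{263^18}

F_{p^m} embeds in F_{p^n} iff m | n (since F_{p^n} is the splitting field of x^(p^n) - x, and F_{p^m} ⊂ F_{p^n} forces p^n to be a power of p^m, i.e. m | n; conversely if m | n then every root of x^(p^m) - x is a root of x^(p^n) - x). Here 9 | 18 (since 18 = 2·9), so F_{263^9} is a subfield of F_{263^18}, and [F_{263^18} : F_{263^9}] = 18/9 = 2.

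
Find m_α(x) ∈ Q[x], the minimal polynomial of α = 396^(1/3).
m_α(x) = x^3 - 396

α satisfies α^3 = 396, so x^3 - 396 annihilates α. By the rational root test, a rational root p/q (in lowest terms) of x^3 - 396 would satisfy p^3 = 396 q^3, forcing q = 1 and p^3 = 396; but 396 is not a perfect cube, contradiction. A monic cubic over Q with no rational root is irreducible (any nontrivial factorization would include a linear factor). Hence x^3 - 396 is the minimal polynomial of α, and in particular [Q(α):Q] = 3.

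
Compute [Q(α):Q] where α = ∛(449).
[Q(α):Q] = 3

The minimal polynomial of α is x^3 - 449, irreducible over Q since 449 is not a perfect cube (so x^3 - 449 has no rational root). Hence [Q(α):Q] = deg(m_α) = 3.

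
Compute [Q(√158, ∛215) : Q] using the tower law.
[Q(√158, ∛215) : Q] = 6

Let L = Q(√158, ∛215). Since Q(√158) ⊂ L and [Q(√158):Q] = 2, the tower law gives 2 | [L:Q]. Likewise Q(∛215) ⊂ L with [Q(∛215):Q] = 3 (because 215 is not a perfect cube), so 3 | [L:Q]. As gcd(2,3) = 1, [L:Q] is divisible by 6. Conversely L is generated over Q by √158 and ∛215, so [L:Q] ≤ 2·3 = 6. Therefore [Q(√158, ∛215) : Q] = 6.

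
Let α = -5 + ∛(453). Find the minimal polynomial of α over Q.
m_α(x) = x^3 + 15x^2 + 75x - 328

Set β = α + 5 = ∛(453), so β^3 = 453. Then (α + 5)^3 - 453 = 0, i.e. α is a root of g(x) = (x + 5)^3 - 453 = x^3 + 15x^2 + 75x - 328. Since g(x) = h(x + 5) where h(x) = x^3 - 453, and h is irreducible over Q (because 453 is not a perfect cube, so h has no rational root, and a monic cubic with no rational root is irreducible), g is also irreducible (irreducibility is preserved under the substitution x → x + 5). Hence m_α(x) = x^3 + 15x^2 + 75x - 328.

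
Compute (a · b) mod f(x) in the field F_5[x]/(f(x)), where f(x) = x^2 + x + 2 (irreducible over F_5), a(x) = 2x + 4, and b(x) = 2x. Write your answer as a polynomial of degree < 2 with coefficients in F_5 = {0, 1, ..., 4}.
a · b ≡ 4x + 2 (mod f(x))

Multiply in F_5[x]: a(x)·b(x) = (2x + 4)·(2x) = 4x^2 + 3x. This has degree ≥ 2, so divide by f(x) over F_5: 4x^2 + 3x = (4)·(x^2 + x + 2) + (4x + 2). Hence a·b ≡ 4x + 2 (mod f). (F_5[x]/(f) is a field with 5^2 = 25 elements since f is irreducible of degree 2.)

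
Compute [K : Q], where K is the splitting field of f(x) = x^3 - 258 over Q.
[K : Q] = 6

The roots of x^3 - 258 are ∛258, ω∛258, ω^2∛258 where ω = e^(2πi/3) is a primitive cube root of unity, so K = Q(∛258, ω). Now [Q(∛258):Q] = 3 (since 258 is not a perfect cube, x^3 - 258 is irreducible) and [Q(ω):Q] = 2. Both 2 and 3 divide [K:Q], and [K:Q] ≤ 3·2 = 6, so [K:Q] = 6. (Equivalently: Q(∛258) ⊂ R but ω ∉ R, so [K : Q(∛258)] = 2.)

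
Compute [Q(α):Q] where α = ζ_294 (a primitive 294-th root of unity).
[Q(α):Q] = 84

The minimal polynomial of ζ_294 over Q is the 294-th cyclotomic polynomial Φ_294(x), which is irreducible over Q and has degree φ(294) = 84. Hence [Q(α):Q] = φ(294) = 84.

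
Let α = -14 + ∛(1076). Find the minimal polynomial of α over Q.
m_α(x) = x^3 + 42x^2 + 588x + 1668

Set β = α + 14 = ∛(1076), so β^3 = 1076. Then (α + 14)^3 - 1076 = 0, i.e. α is a root of g(x) = (x + 14)^3 - 1076 = x^3 + 42x^2 + 588x + 1668. Since g(x) = h(x + 14) where h(x) = x^3 - 1076, and h is irreducible over Q (because 1076 is not a perfect cube, so h has no rational root, and a monic cubic with no rational root is irreducible), g is also irreducible (irreducibility is preserved under the substitution x → x + 14). Hence m_α(x) = x^3 + 42x^2 + 588x + 1668.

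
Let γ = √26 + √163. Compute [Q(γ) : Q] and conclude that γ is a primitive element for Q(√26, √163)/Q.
[Q(γ) : Q] = 4 (equivalently, Q(γ) = Q(√26, √163))

Obviously Q(γ) ⊆ Q(√26, √163), and [Q(√26, √163):Q] = 4 (since 26, 163 are distinct squarefree integers > 1 with 4238 not a perfect square). To show equality we compute the minimal polynomial of γ. From γ = √26 + √163: γ^2 = 26 + 2√(4238) + 163 = 189 + 2√(4238), so γ^2 - 189 = 2√(4238); squaring, (γ^2 - 189)^2 = 4·4238, i.e. γ^4 - 378γ^2 + 35721 - 16952 = 0, i.e. γ^4 - 378γ^2 + 18769 = 0. So γ is a root of x^4 - 378x^2 + 18769. This polynomial is irreducible over Q: it has no rational root (each ±√26 ± √163 is irrational), and any factorization into two quadratics over Q would force √(4238) ∈ Q (pairing opposite roots) or √26, √163 ∈ Q (other pairings), all impossible. Hence [Q(γ):Q] = 4 = [Q(√26, √163):Q], so Q(γ) = Q(√26, √163).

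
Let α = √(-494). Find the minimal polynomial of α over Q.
m_α(x) = x^2 + 494

α satisfies α^2 + 494 = 0, so x^2 + 494 annihilates α. Since d = -494 is squarefree and ≠ 1, it is not a perfect square in Q, so x^2 + 494 has no rational root and is therefore irreducible over Q (a degree-2 polynomial over a field is irreducible iff it has no root). Hence m_α(x) = x^2 + 494.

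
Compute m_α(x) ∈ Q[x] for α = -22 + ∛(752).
m_α(x) = x^3 + 66x^2 + 1452x + 9896

Set β = α + 22 = ∛(752), so β^3 = 752. Then (α + 22)^3 - 752 = 0, i.e. α is a root of g(x) = (x + 22)^3 - 752 = x^3 + 66x^2 + 1452x + 9896. Since g(x) = h(x + 22) where h(x) = x^3 - 752, and h is irreducible over Q (because 752 is not a perfect cube, so h has no rational root, and a monic cubic with no rational root is irreducible), g is also irreducible (irreducibility is preserved under the substitution x → x + 22). Hence m_α(x) = x^3 + 66x^2 + 1452x + 9896.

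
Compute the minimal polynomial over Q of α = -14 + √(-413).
m_α(x) = x^2 + 28x + 609

From α + 14 = √(-413), squaring gives (α + 14)^2 = -413, i.e. α^2 + 28α + 196 = -413, so α^2 + 28α + 609 = 0. The discriminant of x^2 + 28x + 609 is (28)^2 - 4·(609) = 784 - 2436 = -1652, and 4·(-413) is not a perfect square in Q since -413 is squarefree and ≠ 1. Hence x^2 + 28x + 609 is irreducible over Q and is the minimal polynomial of α.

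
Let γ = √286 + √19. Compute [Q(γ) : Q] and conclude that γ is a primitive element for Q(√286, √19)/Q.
[Q(γ) : Q] = 4 (equivalently, Q(γ) = Q(√286, √19))

Obviously Q(γ) ⊆ Q(√286, √19), and [Q(√286, √19):Q] = 4 (since 286, 19 are distinct squarefree integers > 1 with 5434 not a perfect square). To show equality we compute the minimal polynomial of γ. From γ = √286 + √19: γ^2 = 286 + 2√(5434) + 19 = 305 + 2√(5434), so γ^2 - 305 = 2√(5434); squaring, (γ^2 - 305)^2 = 4·5434, i.e. γ^4 - 610γ^2 + 93025 - 21736 = 0, i.e. γ^4 - 610γ^2 + 71289 = 0. So γ is a root of x^4 - 610x^2 + 71289. This polynomial is irreducible over Q: it has no rational root (each ±√286 ± √19 is irrational), and any factorization into two quadratics over Q would force √(5434) ∈ Q (pairing opposite roots) or √286, √19 ∈ Q (other pairings), all impossible. Hence [Q(γ):Q] = 4 = [Q(√286, √19):Q], so Q(γ) = Q(√286, √19).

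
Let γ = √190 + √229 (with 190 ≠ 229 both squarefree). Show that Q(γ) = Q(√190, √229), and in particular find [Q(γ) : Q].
[Q(γ) : Q] = 4 (equivalently, Q(γ) = Q(√190, √229))

Obviously Q(γ) ⊆ Q(√190, √229), and [Q(√190, √229):Q] = 4 (since 190, 229 are distinct squarefree integers > 1 with 43510 not a perfect square). To show equality we compute the minimal polynomial of γ. From γ = √190 + √229: γ^2 = 190 + 2√(43510) + 229 = 419 + 2√(43510), so γ^2 - 419 = 2√(43510); squaring, (γ^2 - 419)^2 = 4·43510, i.e. γ^4 - 838γ^2 + 175561 - 174040 = 0, i.e. γ^4 - 838γ^2 + 1521 = 0. So γ is a root of x^4 - 838x^2 + 1521. This polynomial is irreducible over Q: it has no rational root (each ±√190 ± √229 is irrational), and any factorization into two quadratics over Q would force √(43510) ∈ Q (pairing opposite roots) or √190, √229 ∈ Q (other pairings), all impossible. Hence [Q(γ):Q] = 4 = [Q(√190, √229):Q], so Q(γ) = Q(√190, √229).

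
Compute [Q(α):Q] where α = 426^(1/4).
[Q(α):Q] = 4

α is a root of x^4 - 426. By Eisenstein's criterion at the prime p = 2 (which divides the constant term 426 but p^2 = 4 does not, since 426 is squarefree), x^4 - 426 is irreducible over Q. Hence [Q(α):Q] = 4.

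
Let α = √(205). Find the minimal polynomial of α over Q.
m_α(x) = x^2 - 205

α satisfies α^2 - 205 = 0, so x^2 - 205 annihilates α. Since d = 205 is squarefree and ≠ 1, it is not a perfect square in Q, so x^2 - 205 has no rational root and is therefore irreducible over Q (a degree-2 polynomial over a field is irreducible iff it has no root). Hence m_α(x) = x^2 - 205.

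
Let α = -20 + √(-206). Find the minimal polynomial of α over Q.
m_α(x) = x^2 + 40x + 606

From α + 20 = √(-206), squaring gives (α + 20)^2 = -206, i.e. α^2 + 40α + 400 = -206, so α^2 + 40α + 606 = 0. The discriminant of x^2 + 40x + 606 is (40)^2 - 4·(606) = 1600 - 2424 = -824, and 4·(-206) is not a perfect square in Q since -206 is squarefree and ≠ 1. Hence x^2 + 40x + 606 is irreducible over Q and is the minimal polynomial of α.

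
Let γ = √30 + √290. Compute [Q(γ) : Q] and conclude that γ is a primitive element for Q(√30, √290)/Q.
[Q(γ) : Q] = 4 (equivalently, Q(γ) = Q(√30, √290))

Obviously Q(γ) ⊆ Q(√30, √290), and [Q(√30, √290):Q] = 4 (since 30, 290 are distinct squarefree integers > 1 with 8700 not a perfect square). To show equality we compute the minimal polynomial of γ. From γ = √30 + √290: γ^2 = 30 + 2√(8700) + 290 = 320 + 2√(8700), so γ^2 - 320 = 2√(8700); squaring, (γ^2 - 320)^2 = 4·8700, i.e. γ^4 - 640γ^2 + 102400 - 34800 = 0, i.e. γ^4 - 640γ^2 + 67600 = 0. So γ is a root of x^4 - 640x^2 + 67600. This polynomial is irreducible over Q: it has no rational root (each ±√30 ± √290 is irrational), and any factorization into two quadratics over Q would force √(8700) ∈ Q (pairing opposite roots) or √30, √290 ∈ Q (other pairings), all impossible. Hence [Q(γ):Q] = 4 = [Q(√30, √290):Q], so Q(γ) = Q(√30, √290).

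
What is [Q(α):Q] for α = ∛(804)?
[Q(α):Q] = 3

The minimal polynomial of α is x^3 - 804, irreducible over Q since 804 is not a perfect cube (so x^3 - 804 has no rational root). Hence [Q(α):Q] = deg(m_α) = 3.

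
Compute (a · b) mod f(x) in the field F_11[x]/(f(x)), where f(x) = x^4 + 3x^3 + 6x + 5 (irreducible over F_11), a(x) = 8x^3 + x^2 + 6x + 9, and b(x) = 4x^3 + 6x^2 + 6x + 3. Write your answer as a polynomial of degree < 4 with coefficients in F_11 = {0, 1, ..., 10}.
a · b ≡ 6x^3 + 10x^2 (mod f(x))

Multiply in F_11[x]: a(x)·b(x) = (8x^3 + x^2 + 6x + 9)·(4x^3 + 6x^2 + 6x + 3) = 10x^6 + 8x^5 + x^4 + 3x^3 + 5x^2 + 6x + 5. This has degree ≥ 4, so divide by f(x) over F_11: 10x^6 + 8x^5 + x^4 + 3x^3 + 5x^2 + 6x + 5 = (10x^2 + 1)·(x^4 + 3x^3 + 6x + 5) + (6x^3 + 10x^2). Hence a·b ≡ 6x^3 + 10x^2 (mod f). (F_11[x]/(f) is a field with 11^4 = 14641 elements since f is irreducible of degree 4.)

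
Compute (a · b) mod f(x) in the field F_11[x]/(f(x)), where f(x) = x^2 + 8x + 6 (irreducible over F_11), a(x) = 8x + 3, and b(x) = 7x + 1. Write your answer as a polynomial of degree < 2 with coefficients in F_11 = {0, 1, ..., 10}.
a · b ≡ 10x + 8 (mod f(x))

Multiply in F_11[x]: a(x)·b(x) = (8x + 3)·(7x + 1) = x^2 + 7x + 3. This has degree ≥ 2, so divide by f(x) over F_11: x^2 + 7x + 3 = (1)·(x^2 + 8x + 6) + (10x + 8). Hence a·b ≡ 10x + 8 (mod f). (F_11[x]/(f) is a field with 11^2 = 121 elements since f is irreducible of degree 2.)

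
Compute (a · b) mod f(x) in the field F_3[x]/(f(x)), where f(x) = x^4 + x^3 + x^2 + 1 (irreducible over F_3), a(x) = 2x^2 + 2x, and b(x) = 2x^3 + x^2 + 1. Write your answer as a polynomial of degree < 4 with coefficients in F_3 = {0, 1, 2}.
a · b ≡ 2x^3 + x + 1 (mod f(x))

Multiply in F_3[x]: a(x)·b(x) = (2x^2 + 2x)·(2x^3 + x^2 + 1) = x^5 + 2x^3 + 2x^2 + 2x. This has degree ≥ 4, so divide by f(x) over F_3: x^5 + 2x^3 + 2x^2 + 2x = (x + 2)·(x^4 + x^3 + x^2 + 1) + (2x^3 + x + 1). Hence a·b ≡ 2x^3 + x + 1 (mod f). (F_3[x]/(f) is a field with 3^4 = 81 elements since f is irreducible of degree 4.)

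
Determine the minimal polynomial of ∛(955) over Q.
m_α(x) = x^3 - 955

α satisfies α^3 = 955, so x^3 - 955 annihilates α. By the rational root test, a rational root p/q (in lowest terms) of x^3 - 955 would satisfy p^3 = 955 q^3, forcing q = 1 and p^3 = 955; but 955 is not a perfect cube, contradiction. A monic cubic over Q with no rational root is irreducible (any nontrivial factorization would include a linear factor). Hence x^3 - 955 is the minimal polynomial of α, and in particular [Q(α):Q] = 3.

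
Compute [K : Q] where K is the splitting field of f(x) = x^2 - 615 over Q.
[K : Q] = 2

f(x) = x^2 - 615 factors as (x - √615)(x + √615). The splitting field is K = Q(√615). Since 615 is squarefree and > 1, it is not a perfect square, so x^2 - 615 is irreducible over Q and [Q(√615) : Q] = 2. Hence [K : Q] = 2.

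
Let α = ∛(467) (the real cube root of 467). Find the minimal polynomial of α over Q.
m_α(x) = x^3 - 467

α satisfies α^3 = 467, so x^3 - 467 annihilates α. By the rational root test, a rational root p/q (in lowest terms) of x^3 - 467 would satisfy p^3 = 467 q^3, forcing q = 1 and p^3 = 467; but 467 is not a perfect cube, contradiction. A monic cubic over Q with no rational root is irreducible (any nontrivial factorization would include a linear factor). Hence x^3 - 467 is the minimal polynomial of α, and in particular [Q(α):Q] = 3.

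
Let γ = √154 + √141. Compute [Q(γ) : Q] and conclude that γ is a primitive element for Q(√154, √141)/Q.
[Q(γ) : Q] = 4 (equivalently, Q(γ) = Q(√154, √141))

Obviously Q(γ) ⊆ Q(√154, √141), and [Q(√154, √141):Q] = 4 (since 154, 141 are distinct squarefree integers > 1 with 21714 not a perfect square). To show equality we compute the minimal polynomial of γ. From γ = √154 + √141: γ^2 = 154 + 2√(21714) + 141 = 295 + 2√(21714), so γ^2 - 295 = 2√(21714); squaring, (γ^2 - 295)^2 = 4·21714, i.e. γ^4 - 590γ^2 + 87025 - 86856 = 0, i.e. γ^4 - 590γ^2 + 169 = 0. So γ is a root of x^4 - 590x^2 + 169. This polynomial is irreducible over Q: it has no rational root (each ±√154 ± √141 is irrational), and any factorization into two quadratics over Q would force √(21714) ∈ Q (pairing opposite roots) or √154, √141 ∈ Q (other pairings), all impossible. Hence [Q(γ):Q] = 4 = [Q(√154, √141):Q], so Q(γ) = Q(√154, √141).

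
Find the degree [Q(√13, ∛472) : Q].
[Q(√13, ∛472) : Q] = 6

Let L = Q(√13, ∛472). Since Q(√13) ⊂ L and [Q(√13):Q] = 2, the tower law gives 2 | [L:Q]. Likewise Q(∛472) ⊂ L with [Q(∛472):Q] = 3 (because 472 is not a perfect cube), so 3 | [L:Q]. As gcd(2,3) = 1, [L:Q] is divisible by 6. Conversely L is generated over Q by √13 and ∛472, so [L:Q] ≤ 2·3 = 6. Therefore [Q(√13, ∛472) : Q] = 6.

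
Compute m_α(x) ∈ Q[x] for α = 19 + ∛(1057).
m_α(x) = x^3 - 57x^2 + 1083x - 7916

Set β = α - 19 = ∛(1057), so β^3 = 1057. Then (α - 19)^3 - 1057 = 0, i.e. α is a root of g(x) = (x - 19)^3 - 1057 = x^3 - 57x^2 + 1083x - 7916. Since g(x) = h(x - 19) where h(x) = x^3 - 1057, and h is irreducible over Q (because 1057 is not a perfect cube, so h has no rational root, and a monic cubic with no rational root is irreducible), g is also irreducible (irreducibility is preserved under the substitution x → x - 19). Hence m_α(x) = x^3 - 57x^2 + 1083x - 7916.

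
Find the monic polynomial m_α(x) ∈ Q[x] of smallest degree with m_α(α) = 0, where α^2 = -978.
m_α(x) = x^2 + 978

α satisfies α^2 + 978 = 0, so x^2 + 978 annihilates α. Since d = -978 is squarefree and ≠ 1, it is not a perfect square in Q, so x^2 + 978 has no rational root and is therefore irreducible over Q (a degree-2 polynomial over a field is irreducible iff it has no root). Hence m_α(x) = x^2 + 978.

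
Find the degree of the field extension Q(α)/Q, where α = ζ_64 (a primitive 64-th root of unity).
[Q(α):Q] = 32

The minimal polynomial of ζ_64 over Q is the 64-th cyclotomic polynomial Φ_64(x), which is irreducible over Q and has degree φ(64) = 32. Hence [Q(α):Q] = φ(64) = 32.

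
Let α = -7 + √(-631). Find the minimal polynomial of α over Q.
m_α(x) = x^2 + 14x + 680

From α + 7 = √(-631), squaring gives (α + 7)^2 = -631, i.e. α^2 + 14α + 49 = -631, so α^2 + 14α + 680 = 0. The discriminant of x^2 + 14x + 680 is (14)^2 - 4·(680) = 196 - 2720 = -2524, and 4·(-631) is not a perfect square in Q since -631 is squarefree and ≠ 1. Hence x^2 + 14x + 680 is irreducible over Q and is the minimal polynomial of α.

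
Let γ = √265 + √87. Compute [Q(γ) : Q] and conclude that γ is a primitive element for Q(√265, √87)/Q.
[Q(γ) : Q] = 4 (equivalently, Q(γ) = Q(√265, √87))

Obviously Q(γ) ⊆ Q(√265, √87), and [Q(√265, √87):Q] = 4 (since 265, 87 are distinct squarefree integers > 1 with 23055 not a perfect square). To show equality we compute the minimal polynomial of γ. From γ = √265 + √87: γ^2 = 265 + 2√(23055) + 87 = 352 + 2√(23055), so γ^2 - 352 = 2√(23055); squaring, (γ^2 - 352)^2 = 4·23055, i.e. γ^4 - 704γ^2 + 123904 - 92220 = 0, i.e. γ^4 - 704γ^2 + 31684 = 0. So γ is a root of x^4 - 704x^2 + 31684. This polynomial is irreducible over Q: it has no rational root (each ±√265 ± √87 is irrational), and any factorization into two quadratics over Q would force √(23055) ∈ Q (pairing opposite roots) or √265, √87 ∈ Q (other pairings), all impossible. Hence [Q(γ):Q] = 4 = [Q(√265, √87):Q], so Q(γ) = Q(√265, √87).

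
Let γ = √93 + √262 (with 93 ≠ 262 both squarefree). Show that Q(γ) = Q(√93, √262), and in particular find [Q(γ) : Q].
[Q(γ) : Q] = 4 (equivalently, Q(γ) = Q(√93, √262))

Obviously Q(γ) ⊆ Q(√93, √262), and [Q(√93, √262):Q] = 4 (since 93, 262 are distinct squarefree integers > 1 with 24366 not a perfect square). To show equality we compute the minimal polynomial of γ. From γ = √93 + √262: γ^2 = 93 + 2√(24366) + 262 = 355 + 2√(24366), so γ^2 - 355 = 2√(24366); squaring, (γ^2 - 355)^2 = 4·24366, i.e. γ^4 - 710γ^2 + 126025 - 97464 = 0, i.e. γ^4 - 710γ^2 + 28561 = 0. So γ is a root of x^4 - 710x^2 + 28561. This polynomial is irreducible over Q: it has no rational root (each ±√93 ± √262 is irrational), and any factorization into two quadratics over Q would force √(24366) ∈ Q (pairing opposite roots) or √93, √262 ∈ Q (other pairings), all impossible. Hence [Q(γ):Q] = 4 = [Q(√93, √262):Q], so Q(γ) = Q(√93, √262).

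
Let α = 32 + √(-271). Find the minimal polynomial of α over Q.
m_α(x) = x^2 - 64x + 1295

From α - 32 = √(-271), squaring gives (α - 32)^2 = -271, i.e. α^2 - 64α + 1024 = -271, so α^2 - 64α + 1295 = 0. The discriminant of x^2 - 64x + 1295 is (-64)^2 - 4·(1295) = 4096 - 5180 = -1084, and 4·(-271) is not a perfect square in Q since -271 is squarefree and ≠ 1. Hence x^2 - 64x + 1295 is irreducible over Q and is the minimal polynomial of α.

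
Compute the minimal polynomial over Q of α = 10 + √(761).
m_α(x) = x^2 - 20x - 661

From α - 10 = √(761), squaring gives (α - 10)^2 = 761, i.e. α^2 - 20α + 100 = 761, so α^2 - 20α - 661 = 0. The discriminant of x^2 - 20x - 661 is (-20)^2 - 4·(-661) = 400 + 2644 = 3044, and 4·(761) is not a perfect square in Q since 761 is squarefree and ≠ 1. Hence x^2 - 20x - 661 is irreducible over Q and is the minimal polynomial of α.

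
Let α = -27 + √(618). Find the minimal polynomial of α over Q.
m_α(x) = x^2 + 54x + 111

From α + 27 = √(618), squaring gives (α + 27)^2 = 618, i.e. α^2 + 54α + 729 = 618, so α^2 + 54α + 111 = 0. The discriminant of x^2 + 54x + 111 is (54)^2 - 4·(111) = 2916 - 444 = 2472, and 4·(618) is not a perfect square in Q since 618 is squarefree and ≠ 1. Hence x^2 + 54x + 111 is irreducible over Q and is the minimal polynomial of α.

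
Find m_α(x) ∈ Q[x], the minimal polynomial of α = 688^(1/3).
m_α(x) = x^3 - 688

α satisfies α^3 = 688, so x^3 - 688 annihilates α. By the rational root test, a rational root p/q (in lowest terms) of x^3 - 688 would satisfy p^3 = 688 q^3, forcing q = 1 and p^3 = 688; but 688 is not a perfect cube, contradiction. A monic cubic over Q with no rational root is irreducible (any nontrivial factorization would include a linear factor). Hence x^3 - 688 is the minimal polynomial of α, and in particular [Q(α):Q] = 3.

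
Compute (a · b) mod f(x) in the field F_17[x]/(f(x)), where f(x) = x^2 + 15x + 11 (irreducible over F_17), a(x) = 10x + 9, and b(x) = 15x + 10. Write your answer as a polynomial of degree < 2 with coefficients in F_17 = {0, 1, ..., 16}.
a · b ≡ 8x + 4 (mod f(x))

Multiply in F_17[x]: a(x)·b(x) = (10x + 9)·(15x + 10) = 14x^2 + 14x + 5. This has degree ≥ 2, so divide by f(x) over F_17: 14x^2 + 14x + 5 = (14)·(x^2 + 15x + 11) + (8x + 4). Hence a·b ≡ 8x + 4 (mod f). (F_17[x]/(f) is a field with 17^2 = 289 elements since f is irreducible of degree 2.)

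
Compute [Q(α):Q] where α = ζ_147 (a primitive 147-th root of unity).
[Q(α):Q] = 84

The minimal polynomial of ζ_147 over Q is the 147-th cyclotomic polynomial Φ_147(x), which is irreducible over Q and has degree φ(147) = 84. Hence [Q(α):Q] = φ(147) = 84.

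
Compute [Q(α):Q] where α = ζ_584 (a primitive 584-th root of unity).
[Q(α):Q] = 288

The minimal polynomial of ζ_584 over Q is the 584-th cyclotomic polynomial Φ_584(x), which is irreducible over Q and has degree φ(584) = 288. Hence [Q(α):Q] = φ(584) = 288.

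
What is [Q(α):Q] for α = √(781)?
[Q(α):Q] = 2

[Q(α):Q] equals the degree of the minimal polynomial of α. Here α^2 = 781 and x^2 - 781 is irreducible (d = 781 is squarefree, ≠ 1, hence not a square), so deg(m_α) = 2. Thus [Q(α):Q] = 2.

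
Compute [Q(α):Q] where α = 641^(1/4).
[Q(α):Q] = 4

α is a root of x^4 - 641. By Eisenstein's criterion at the prime p = 641 (which divides the constant term 641 but p^2 = 410881 does not, since 641 is squarefree), x^4 - 641 is irreducible over Q. Hence [Q(α):Q] = 4.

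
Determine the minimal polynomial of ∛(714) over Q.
m_α(x) = x^3 - 714

α satisfies α^3 = 714, so x^3 - 714 annihilates α. By the rational root test, a rational root p/q (in lowest terms) of x^3 - 714 would satisfy p^3 = 714 q^3, forcing q = 1 and p^3 = 714; but 714 is not a perfect cube, contradiction. A monic cubic over Q with no rational root is irreducible (any nontrivial factorization would include a linear factor). Hence x^3 - 714 is the minimal polynomial of α, and in particular [Q(α):Q] = 3.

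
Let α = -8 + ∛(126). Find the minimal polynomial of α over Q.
m_α(x) = x^3 + 24x^2 + 192x + 386

Set β = α + 8 = ∛(126), so β^3 = 126. Then (α + 8)^3 - 126 = 0, i.e. α is a root of g(x) = (x + 8)^3 - 126 = x^3 + 24x^2 + 192x + 386. Since g(x) = h(x + 8) where h(x) = x^3 - 126, and h is irreducible over Q (because 126 is not a perfect cube, so h has no rational root, and a monic cubic with no rational root is irreducible), g is also irreducible (irreducibility is preserved under the substitution x → x + 8). Hence m_α(x) = x^3 + 24x^2 + 192x + 386.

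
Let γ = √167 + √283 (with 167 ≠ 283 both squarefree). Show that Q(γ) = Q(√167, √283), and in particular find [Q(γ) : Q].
[Q(γ) : Q] = 4 (equivalently, Q(γ) = Q(√167, √283))

Obviously Q(γ) ⊆ Q(√167, √283), and [Q(√167, √283):Q] = 4 (since 167, 283 are distinct squarefree integers > 1 with 47261 not a perfect square). To show equality we compute the minimal polynomial of γ. From γ = √167 + √283: γ^2 = 167 + 2√(47261) + 283 = 450 + 2√(47261), so γ^2 - 450 = 2√(47261); squaring, (γ^2 - 450)^2 = 4·47261, i.e. γ^4 - 900γ^2 + 202500 - 189044 = 0, i.e. γ^4 - 900γ^2 + 13456 = 0. So γ is a root of x^4 - 900x^2 + 13456. This polynomial is irreducible over Q: it has no rational root (each ±√167 ± √283 is irrational), and any factorization into two quadratics over Q would force √(47261) ∈ Q (pairing opposite roots) or √167, √283 ∈ Q (other pairings), all impossible. Hence [Q(γ):Q] = 4 = [Q(√167, √283):Q], so Q(γ) = Q(√167, √283).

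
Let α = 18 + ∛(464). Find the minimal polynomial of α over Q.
m_α(x) = x^3 - 54x^2 + 972x - 6296

Set β = α - 18 = ∛(464), so β^3 = 464. Then (α - 18)^3 - 464 = 0, i.e. α is a root of g(x) = (x - 18)^3 - 464 = x^3 - 54x^2 + 972x - 6296. Since g(x) = h(x - 18) where h(x) = x^3 - 464, and h is irreducible over Q (because 464 is not a perfect cube, so h has no rational root, and a monic cubic with no rational root is irreducible), g is also irreducible (irreducibility is preserved under the substitution x → x - 18). Hence m_α(x) = x^3 - 54x^2 + 972x - 6296.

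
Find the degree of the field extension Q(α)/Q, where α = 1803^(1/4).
[Q(α):Q] = 4

α is a root of x^4 - 1803. By Eisenstein's criterion at the prime p = 3 (which divides the constant term 1803 but p^2 = 9 does not, since 1803 is squarefree), x^4 - 1803 is irreducible over Q. Hence [Q(α):Q] = 4.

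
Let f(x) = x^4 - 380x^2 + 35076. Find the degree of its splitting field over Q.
[K : Q] = 4

Solving the quadratic in x^2: x^2 = (380 ± √(380^2 - 4·35076))/2 = (380 ± √4096)/2 = (380 ± 64)/2, giving x^2 = 158 or x^2 = 222. So f(x) = (x^2 - 158)(x^2 - 222) and the roots of f are ±√158, ±√222. Hence the splitting field is K = Q(√158, √222). Since 158 and 222 are distinct squarefree integers > 1, their product 35076 is not a perfect square, so √222 ∉ Q(√158). By the tower law [K:Q] = [Q(√158,√222):Q(√158)] · [Q(√158):Q] = 2 · 2 = 4.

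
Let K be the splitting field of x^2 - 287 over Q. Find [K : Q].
[K : Q] = 2

f(x) = x^2 - 287 factors as (x - √287)(x + √287). The splitting field is K = Q(√287). Since 287 is squarefree and > 1, it is not a perfect square, so x^2 - 287 is irreducible over Q and [Q(√287) : Q] = 2. Hence [K : Q] = 2.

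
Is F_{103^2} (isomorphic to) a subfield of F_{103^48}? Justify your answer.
Yes: F_{103^2} is a subfield of F_{103^48}

F_{p^m} embeds in F_{p^n} iff m | n (since F_{p^n} is the splitting field of x^(p^n) - x, and F_{p^m} ⊂ F_{p^n} forces p^n to be a power of p^m, i.e. m | n; conversely if m | n then every root of x^(p^m) - x is a root of x^(p^n) - x). Here 2 | 48 (since 48 = 24·2), so F_{103^2} is a subfield of F_{103^48}, and [F_{103^48} : F_{103^2}] = 48/2 = 24.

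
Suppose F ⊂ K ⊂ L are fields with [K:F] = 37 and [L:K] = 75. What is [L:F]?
[L:F] = 2775

The tower law says that for any tower of field extensions F ⊂ K ⊂ L with finite degrees, [L:F] = [L:K] · [K:F]. Here this gives [L:F] = 75 · 37 = 2775.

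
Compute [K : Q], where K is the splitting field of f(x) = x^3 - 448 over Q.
[K : Q] = 6

The roots of x^3 - 448 are ∛448, ω∛448, ω^2∛448 where ω = e^(2πi/3) is a primitive cube root of unity, so K = Q(∛448, ω). Now [Q(∛448):Q] = 3 (since 448 is not a perfect cube, x^3 - 448 is irreducible) and [Q(ω):Q] = 2. Both 2 and 3 divide [K:Q], and [K:Q] ≤ 3·2 = 6, so [K:Q] = 6. (Equivalently: Q(∛448) ⊂ R but ω ∉ R, so [K : Q(∛448)] = 2.)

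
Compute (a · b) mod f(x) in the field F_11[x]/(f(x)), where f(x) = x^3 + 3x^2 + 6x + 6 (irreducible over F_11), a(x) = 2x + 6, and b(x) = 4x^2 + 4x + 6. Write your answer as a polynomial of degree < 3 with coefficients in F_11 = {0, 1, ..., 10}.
a · b ≡ 8x^2 + 10x + 10 (mod f(x))

Multiply in F_11[x]: a(x)·b(x) = (2x + 6)·(4x^2 + 4x + 6) = 8x^3 + 10x^2 + 3x + 3. This has degree ≥ 3, so divide by f(x) over F_11: 8x^3 + 10x^2 + 3x + 3 = (8)·(x^3 + 3x^2 + 6x + 6) + (8x^2 + 10x + 10). Hence a·b ≡ 8x^2 + 10x + 10 (mod f). (F_11[x]/(f) is a field with 11^3 = 1331 elements since f is irreducible of degree 3.)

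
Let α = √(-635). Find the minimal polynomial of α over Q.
m_α(x) = x^2 + 635

α satisfies α^2 + 635 = 0, so x^2 + 635 annihilates α. Since d = -635 is squarefree and ≠ 1, it is not a perfect square in Q, so x^2 + 635 has no rational root and is therefore irreducible over Q (a degree-2 polynomial over a field is irreducible iff it has no root). Hence m_α(x) = x^2 + 635.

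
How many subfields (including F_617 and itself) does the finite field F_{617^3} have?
F_{617^3} has 2 subfields

The subfields of F_{p^n} are exactly the fields F_{p^d} for d | n (each is the fixed field of the unique index-d subgroup of Gal(F_{p^n}/F_p) ≅ Z/nZ). The divisors of n = 3 are {1, 3}, giving 2 subfields: F_{617^1}, F_{617^3}.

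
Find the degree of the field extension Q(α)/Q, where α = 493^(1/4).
[Q(α):Q] = 4

α is a root of x^4 - 493. By Eisenstein's criterion at the prime p = 17 (which divides the constant term 493 but p^2 = 289 does not, since 493 is squarefree), x^4 - 493 is irreducible over Q. Hence [Q(α):Q] = 4.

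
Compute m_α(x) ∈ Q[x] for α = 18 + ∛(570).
m_α(x) = x^3 - 54x^2 + 972x - 6402

Set β = α - 18 = ∛(570), so β^3 = 570. Then (α - 18)^3 - 570 = 0, i.e. α is a root of g(x) = (x - 18)^3 - 570 = x^3 - 54x^2 + 972x - 6402. Since g(x) = h(x - 18) where h(x) = x^3 - 570, and h is irreducible over Q (because 570 is not a perfect cube, so h has no rational root, and a monic cubic with no rational root is irreducible), g is also irreducible (irreducibility is preserved under the substitution x → x - 18). Hence m_α(x) = x^3 - 54x^2 + 972x - 6402.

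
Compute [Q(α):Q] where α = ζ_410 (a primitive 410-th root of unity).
[Q(α):Q] = 160

The minimal polynomial of ζ_410 over Q is the 410-th cyclotomic polynomial Φ_410(x), which is irreducible over Q and has degree φ(410) = 160. Hence [Q(α):Q] = φ(410) = 160.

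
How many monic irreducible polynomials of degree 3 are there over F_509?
There are 43957240 monic irreducible polynomials of degree 3 over F_509

Each element of F_{509^3} that lies in no proper subfield is a root of exactly one monic irreducible of degree 3 over F_509, and each such polynomial has 3 distinct roots in F_{509^3}. By Möbius inversion the count is N_509(3) = (1/3) Σ_{d|3} μ(3/d) · 509^d = (1/3)(μ(3)·509^1 + μ(1)·509^3) = 131871720/3 = 43957240.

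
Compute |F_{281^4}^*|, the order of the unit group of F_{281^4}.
|F_{281^4}^*| = 6234839520

F_{281^4} has 281^4 = 6234839521 elements; its multiplicative group consists of all nonzero elements, so |F_{281^4}^*| = 6234839521 - 1 = 6234839520. (It is cyclic since any finite subgroup of the multiplicative group of a field is cyclic.)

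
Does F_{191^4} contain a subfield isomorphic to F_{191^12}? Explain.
No: F_{191^12} is not a subfield of F_{191^4}

F_{p^m} embeds in F_{p^n} iff m | n. Here 12 ∤ 4 (since 4 = 0·12 + 4 with remainder 4 ≠ 0), so F_{191^12} is not a subfield of F_{191^4}. Equivalently: if it were, the tower law would give 12 = [F_{191^12}:F_191] dividing [F_{191^4}:F_191] = 4, contradiction.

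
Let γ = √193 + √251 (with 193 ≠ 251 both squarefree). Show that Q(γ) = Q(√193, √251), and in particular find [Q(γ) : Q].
[Q(γ) : Q] = 4 (equivalently, Q(γ) = Q(√193, √251))

Obviously Q(γ) ⊆ Q(√193, √251), and [Q(√193, √251):Q] = 4 (since 193, 251 are distinct squarefree integers > 1 with 48443 not a perfect square). To show equality we compute the minimal polynomial of γ. From γ = √193 + √251: γ^2 = 193 + 2√(48443) + 251 = 444 + 2√(48443), so γ^2 - 444 = 2√(48443); squaring, (γ^2 - 444)^2 = 4·48443, i.e. γ^4 - 888γ^2 + 197136 - 193772 = 0, i.e. γ^4 - 888γ^2 + 3364 = 0. So γ is a root of x^4 - 888x^2 + 3364. This polynomial is irreducible over Q: it has no rational root (each ±√193 ± √251 is irrational), and any factorization into two quadratics over Q would force √(48443) ∈ Q (pairing opposite roots) or √193, √251 ∈ Q (other pairings), all impossible. Hence [Q(γ):Q] = 4 = [Q(√193, √251):Q], so Q(γ) = Q(√193, √251).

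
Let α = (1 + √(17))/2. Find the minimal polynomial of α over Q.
m_α(x) = x^2 - x - 4

From 2α - 1 = √(17), squaring gives (2α - 1)^2 = 17, i.e. 4α^2 - 4α + 1 = 17, so α^2 - α + (1 - 17)/4 = 0. Since 17 ≡ 1 (mod 4), (1 - 17)/4 = -4 ∈ Z. The polynomial x^2 - x - 4 has discriminant 1 - 4·(-4) = 17, which is not a perfect square in Q (d = 17 is squarefree and ≠ 1), so x^2 - x - 4 is irreducible over Q. It is the minimal polynomial of α.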